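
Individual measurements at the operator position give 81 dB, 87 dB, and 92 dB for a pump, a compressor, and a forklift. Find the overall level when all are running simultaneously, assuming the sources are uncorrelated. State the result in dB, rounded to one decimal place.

Incoherent sources combine by intensity addition: L_total = 10·log₁₀(Σ 10^(L_i/10)).
Σ 10^(L/10) = 10^(81/10) + 10^(87/10) + 10^(92/10) = 2.212e+09.
L_total = 10·log₁₀(2.212e+09) = 93.45 dB.

93.4 dB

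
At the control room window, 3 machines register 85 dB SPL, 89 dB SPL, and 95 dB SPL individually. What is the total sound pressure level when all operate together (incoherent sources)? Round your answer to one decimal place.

For uncorrelated sources the intensities add, so convert each level to linear form, sum, and take 10·log₁₀ of the total.
Σ 10^(L/10) = 10^(85/10) + 10^(89/10) + 10^(95/10) = 4.273e+09.
L_total = 10·log₁₀(4.273e+09) = 96.31 dB SPL.

96.3 dB SPL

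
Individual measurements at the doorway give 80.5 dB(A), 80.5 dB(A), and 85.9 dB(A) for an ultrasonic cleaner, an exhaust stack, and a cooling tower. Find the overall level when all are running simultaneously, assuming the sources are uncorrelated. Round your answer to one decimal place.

87.9 dB(A)

Incoherent sources combine by intensity addition: L_total = 10·log₁₀(Σ 10^(L_i/10)).
Σ 10^(L/10) = 10^(80.5/10) + 10^(80.5/10) + 10^(85.9/10) = 6.134e+08.
L_total = 10·log₁₀(6.134e+08) = 87.88 dB(A).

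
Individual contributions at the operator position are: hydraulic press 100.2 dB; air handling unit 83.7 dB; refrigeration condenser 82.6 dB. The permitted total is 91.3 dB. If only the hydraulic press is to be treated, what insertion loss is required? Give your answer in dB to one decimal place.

10.5 dB

Fixed contribution from the other sources: Σ 10^(L/10) = 10^(83.7/10) + 10^(82.6/10) = 4.164e+08 (86.20 dB).
To meet 91.3 dB overall, the treated hydraulic press may contribute at most 10^(91.3/10) − 4.164e+08 = 9.326e+08, i.e. 89.70 dB.
Required insertion loss = 100.2 − 89.70 = 10.50 dB.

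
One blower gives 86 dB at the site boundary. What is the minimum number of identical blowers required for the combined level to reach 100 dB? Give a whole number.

26

Need L₁ + 10·log₁₀ N ≥ 100, i.e. log₁₀ N ≥ 1.40.
N ≥ 10^(14.0/10) = 25.119, so N = 26.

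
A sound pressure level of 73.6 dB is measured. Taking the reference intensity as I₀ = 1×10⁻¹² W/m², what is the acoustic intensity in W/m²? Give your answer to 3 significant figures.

2.29e-05 W/m²

I/I₀ = 10^(73.6/10) = 2.291e+07, so I = 2.291e+07 × 10⁻¹² W/m².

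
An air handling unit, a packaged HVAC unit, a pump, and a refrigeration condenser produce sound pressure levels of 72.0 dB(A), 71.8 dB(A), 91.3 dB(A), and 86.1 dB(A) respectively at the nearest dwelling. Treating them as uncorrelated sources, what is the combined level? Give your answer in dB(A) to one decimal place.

92.5 dB(A)

Incoherent sources combine by intensity addition: L_total = 10·log₁₀(Σ 10^(L_i/10)).
Σ 10^(L/10) = 10^(72.0/10) + 10^(71.8/10) + 10^(91.3/10) + 10^(86.1/10) = 1.787e+09.
L_total = 10·log₁₀(1.787e+09) = 92.52 dB(A).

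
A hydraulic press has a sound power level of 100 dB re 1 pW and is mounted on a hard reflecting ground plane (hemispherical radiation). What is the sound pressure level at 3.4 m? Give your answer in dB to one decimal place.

The power spreads over a hemisphere of area 2π·r², so L_p = L_w − 10·log₁₀(2π·r²).
2π·r² = 72.63 m², 10·log₁₀ of that is 18.611 dB.
L_p = 100 − 18.611 = 81.39 dB.

81.4 dB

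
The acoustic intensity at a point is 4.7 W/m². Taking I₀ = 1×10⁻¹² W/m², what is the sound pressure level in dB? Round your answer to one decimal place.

L = 10·log₁₀(I/I₀) = 10·log₁₀(4.7/10⁻¹²) = 10·log₁₀(4.7×10^12).
L = 10·(0.6721 + 12) = 126.72 dB.

126.7 dB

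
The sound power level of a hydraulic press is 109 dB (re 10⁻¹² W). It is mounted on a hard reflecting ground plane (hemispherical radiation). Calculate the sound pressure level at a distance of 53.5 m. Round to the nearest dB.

Free-field hemispherical radiation: L_p = L_w − 10·log₁₀(2π·r²), r = 53.5 m.
2π·r² = 1.798e+04 m², 10·log₁₀ of that is 42.549 dB.
L_p = 109 − 42.549 = 66.45 dB.

66 dB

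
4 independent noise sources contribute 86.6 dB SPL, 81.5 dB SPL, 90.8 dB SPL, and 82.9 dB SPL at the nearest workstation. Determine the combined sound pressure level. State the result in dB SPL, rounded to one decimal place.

93.0 dB SPL

For uncorrelated sources the intensities add, so convert each level to linear form, sum, and take 10·log₁₀ of the total.
Σ 10^(L/10) = 10^(86.6/10) + 10^(81.5/10) + 10^(90.8/10) + 10^(82.9/10) = 1.996e+09.
L_total = 10·log₁₀(1.996e+09) = 93.00 dB SPL.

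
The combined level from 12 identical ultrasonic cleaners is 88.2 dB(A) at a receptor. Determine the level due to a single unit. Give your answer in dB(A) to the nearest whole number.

77 dB(A)

12 equal contributions raise the level by 10·log₁₀ 12 = 10.792 dB, so each unit alone gives 88.2 − 10.792.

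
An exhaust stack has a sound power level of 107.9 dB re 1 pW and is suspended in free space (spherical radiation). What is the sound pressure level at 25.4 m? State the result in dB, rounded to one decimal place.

L_p = L_w − 10·log₁₀(4π·r²) with r = 25.4 m.
4π·r² = 8107 m², 10·log₁₀ of that is 39.089 dB.
L_p = 107.9 − 39.089 = 68.81 dB.

68.8 dB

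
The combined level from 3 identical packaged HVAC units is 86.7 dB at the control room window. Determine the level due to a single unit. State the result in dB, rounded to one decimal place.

81.9 dB

3 equal contributions raise the level by 10·log₁₀ 3 = 4.771 dB, so each unit alone gives 86.7 − 4.771.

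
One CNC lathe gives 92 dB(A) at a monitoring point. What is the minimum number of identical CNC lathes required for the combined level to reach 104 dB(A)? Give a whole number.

16

The shortfall is 104 − 92 = 12.0 dB, and N units add 10·log₁₀ N, so need 10·log₁₀ N ≥ 12.0.
N ≥ 10^(12.0/10) = 15.849, so N = 16.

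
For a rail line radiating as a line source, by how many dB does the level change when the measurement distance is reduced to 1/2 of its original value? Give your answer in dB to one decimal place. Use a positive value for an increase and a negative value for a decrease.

A line source loses 3 dB per doubling of distance; generally ΔL = −10·log₁₀(r₂/r₁).
ΔL = −10·log₁₀(0.5) = +3.01 dB.

+3.0 dB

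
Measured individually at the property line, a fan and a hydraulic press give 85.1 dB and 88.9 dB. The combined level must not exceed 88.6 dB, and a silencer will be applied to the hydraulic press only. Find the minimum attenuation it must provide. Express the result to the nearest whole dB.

3 dB

Everything except the hydraulic press sums to 10^(85.1/10) = 3.236e+08 in linear terms, 85.10 dB.
The limit corresponds to 10^(88.6/10) = 7.244e+08; subtracting the fixed part leaves 4.008e+08 for the hydraulic press, i.e. 86.03 dB.
Required insertion loss = 88.9 − 86.03 = 2.87 dB.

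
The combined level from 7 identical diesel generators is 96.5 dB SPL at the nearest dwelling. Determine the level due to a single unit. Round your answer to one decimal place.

88.0 dB SPL

For N identical incoherent sources L_total = L₁ + 10·log₁₀ N, so L₁ = 96.5 − 10·log₁₀(7) = 96.5 − 8.451.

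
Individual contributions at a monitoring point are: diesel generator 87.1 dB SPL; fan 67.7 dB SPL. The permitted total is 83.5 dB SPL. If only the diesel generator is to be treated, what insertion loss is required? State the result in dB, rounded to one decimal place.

3.7 dB

Fixed contribution from the other source: Σ 10^(L/10) = 10^(67.7/10) = 5.888e+06 (67.70 dB SPL).
To meet 83.5 dB SPL overall, the treated diesel generator may contribute at most 10^(83.5/10) − 5.888e+06 = 2.180e+08, i.e. 83.38 dB SPL.
Required insertion loss = 87.1 − 83.38 = 3.72 dB.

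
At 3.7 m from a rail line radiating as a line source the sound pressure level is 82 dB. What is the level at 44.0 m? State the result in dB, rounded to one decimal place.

71.2 dB

For a line source, L₂ = L₁ − 10·log₁₀(r₂/r₁).
L₂ = 82 − 10·log₁₀(44.0/3.7) = 82 − 10.753 = 71.25 dB.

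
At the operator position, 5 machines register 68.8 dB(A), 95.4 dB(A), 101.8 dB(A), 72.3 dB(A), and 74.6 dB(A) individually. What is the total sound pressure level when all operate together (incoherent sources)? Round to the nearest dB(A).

For uncorrelated sources the intensities add, so convert each level to linear form, sum, and take 10·log₁₀ of the total.
Σ 10^(L/10) = 10^(68.8/10) + 10^(95.4/10) + 10^(101.8/10) + 10^(72.3/10) + 10^(74.6/10) = 1.866e+10.
L_total = 10·log₁₀(1.866e+10) = 102.71 dB(A).

103 dB(A)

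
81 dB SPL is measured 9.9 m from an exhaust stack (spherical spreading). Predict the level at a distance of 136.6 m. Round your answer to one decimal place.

Spherical spreading from a point source gives a 20·log₁₀(r₂/r₁) drop.
L₂ = 81 − 20·log₁₀(136.6/9.9) = 81 − 22.796 = 58.20 dB SPL.

58.2 dB SPL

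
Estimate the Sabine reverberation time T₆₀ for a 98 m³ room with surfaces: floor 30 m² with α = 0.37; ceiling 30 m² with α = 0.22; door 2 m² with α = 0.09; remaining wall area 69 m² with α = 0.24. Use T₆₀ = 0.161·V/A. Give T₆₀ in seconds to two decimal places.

0.46 s

Summing Sᵢαᵢ: 30·0.37 + 30·0.22 + 2·0.09 + 69·0.24 = 34.44 m².
T₆₀ = 0.161 × 98 / 34.44 = 0.458 s.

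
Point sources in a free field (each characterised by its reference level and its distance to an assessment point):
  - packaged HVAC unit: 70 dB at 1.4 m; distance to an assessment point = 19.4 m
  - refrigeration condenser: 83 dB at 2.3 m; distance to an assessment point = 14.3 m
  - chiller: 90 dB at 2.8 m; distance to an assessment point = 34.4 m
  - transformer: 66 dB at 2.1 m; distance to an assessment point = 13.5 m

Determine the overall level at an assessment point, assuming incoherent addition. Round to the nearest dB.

71 dB

First find each source's level at the receiver (point-source: −20·log₁₀(r/r_ref)), then combine on an intensity basis.
packaged HVAC unit: 70 − 20·log₁₀(19.4/1.4) = 70 − 22.83 = 47.17 dB.
refrigeration condenser: 83 − 20·log₁₀(14.3/2.3) = 83 − 15.87 = 67.13 dB.
chiller: 90 − 20·log₁₀(34.4/2.8) = 90 − 21.79 = 68.21 dB.
transformer: 66 − 20·log₁₀(13.5/2.1) = 66 − 16.16 = 49.84 dB.
Σ 10^(L/10) = 1.194e+07 → L_total = 10·log₁₀(1.194e+07) = 70.77 dB.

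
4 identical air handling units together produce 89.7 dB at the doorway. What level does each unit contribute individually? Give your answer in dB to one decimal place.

For N identical incoherent sources L_total = L₁ + 10·log₁₀ N, so L₁ = 89.7 − 10·log₁₀(4) = 89.7 − 6.021.

83.7 dB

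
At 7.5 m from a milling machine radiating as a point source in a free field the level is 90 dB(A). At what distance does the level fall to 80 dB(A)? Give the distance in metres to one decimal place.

23.7 m

For a point source L₁ − L₂ = 20·log₁₀(r₂/r₁), so r₂ = r₁·10^((L₁−L₂)/20).
r₂ = 7.5·10^((90−80)/20) = 7.5·10^(10.0/20) = 23.72 m.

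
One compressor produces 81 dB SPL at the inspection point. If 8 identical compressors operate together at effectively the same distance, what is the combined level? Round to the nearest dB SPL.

90 dB SPL

L_total = L₁ + 10·log₁₀ N for N identical incoherent sources.
L_total = 81 + 10·log₁₀(8) = 81 + 9.031 = 90.03 dB SPL.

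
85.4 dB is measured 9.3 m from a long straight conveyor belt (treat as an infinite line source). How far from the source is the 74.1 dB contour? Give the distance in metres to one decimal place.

For a line source L₁ − L₂ = 10·log₁₀(r₂/r₁), so r₂ = r₁·10^((L₁−L₂)/10).
r₂ = 9.3·10^((85.4−74.1)/10) = 9.3·10^(11.3/10) = 125.45 m.

125.5 m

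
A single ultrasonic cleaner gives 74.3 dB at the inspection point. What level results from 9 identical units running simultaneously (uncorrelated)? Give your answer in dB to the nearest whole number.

With 9 equal, uncorrelated contributions the intensity is 9× that of one unit, giving a rise of 10·log₁₀ 9.
L_total = 74.3 + 10·log₁₀(9) = 74.3 + 9.542 = 83.84 dB.

84 dB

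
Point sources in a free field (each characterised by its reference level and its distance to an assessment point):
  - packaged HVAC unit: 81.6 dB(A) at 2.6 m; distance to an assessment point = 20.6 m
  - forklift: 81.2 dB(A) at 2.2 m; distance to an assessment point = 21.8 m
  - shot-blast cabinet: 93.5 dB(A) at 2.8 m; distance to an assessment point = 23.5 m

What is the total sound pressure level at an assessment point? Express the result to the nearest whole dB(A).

Apply inverse-square spreading to bring every level to the receiver, then sum 10^(L/10).
packaged HVAC unit: 81.6 − 20·log₁₀(20.6/2.6) = 81.6 − 17.98 = 63.62 dB(A).
forklift: 81.2 − 20·log₁₀(21.8/2.2) = 81.2 − 19.92 = 61.28 dB(A).
shot-blast cabinet: 93.5 − 20·log₁₀(23.5/2.8) = 93.5 − 18.48 = 75.02 dB(A).
Σ 10^(L/10) = 3.543e+07 → L_total = 10·log₁₀(3.543e+07) = 75.49 dB(A).

75 dB(A)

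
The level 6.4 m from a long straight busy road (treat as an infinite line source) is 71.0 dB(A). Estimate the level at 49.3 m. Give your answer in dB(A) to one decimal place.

62.1 dB(A)

For a line source, L₂ = L₁ − 10·log₁₀(r₂/r₁).
L₂ = 71.0 − 10·log₁₀(49.3/6.4) = 71.0 − 8.867 = 62.13 dB(A).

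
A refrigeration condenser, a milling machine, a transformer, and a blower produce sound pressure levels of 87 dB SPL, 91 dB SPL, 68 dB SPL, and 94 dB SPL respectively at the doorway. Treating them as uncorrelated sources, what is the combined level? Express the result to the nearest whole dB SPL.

96 dB SPL

For uncorrelated sources the intensities add, so convert each level to linear form, sum, and take 10·log₁₀ of the total.
Σ 10^(L/10) = 10^(87/10) + 10^(91/10) + 10^(68/10) + 10^(94/10) = 4.278e+09.
L_total = 10·log₁₀(4.278e+09) = 96.31 dB SPL.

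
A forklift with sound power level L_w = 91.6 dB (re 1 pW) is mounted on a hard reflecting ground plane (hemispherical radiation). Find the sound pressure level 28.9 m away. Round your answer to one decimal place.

54.4 dB

L_p = L_w − 10·log₁₀(2π·r²) with r = 28.9 m.
2π·r² = 5248 m², 10·log₁₀ of that is 37.200 dB.
L_p = 91.6 − 37.200 = 54.40 dB.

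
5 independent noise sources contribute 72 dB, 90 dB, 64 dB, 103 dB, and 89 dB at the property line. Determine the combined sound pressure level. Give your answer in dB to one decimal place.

For uncorrelated sources the intensities add, so convert each level to linear form, sum, and take 10·log₁₀ of the total.
Σ 10^(L/10) = 10^(72/10) + 10^(90/10) + 10^(64/10) + 10^(103/10) + 10^(89/10) = 2.177e+10.
L_total = 10·log₁₀(2.177e+10) = 103.38 dB.

103.4 dB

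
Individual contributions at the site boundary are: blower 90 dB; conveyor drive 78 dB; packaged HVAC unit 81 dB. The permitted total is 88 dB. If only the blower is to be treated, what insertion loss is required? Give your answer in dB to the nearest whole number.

4 dB

Fixed contribution from the other sources: Σ 10^(L/10) = 10^(78/10) + 10^(81/10) = 1.890e+08 (82.76 dB).
To meet 88 dB overall, the treated blower may contribute at most 10^(88/10) − 1.890e+08 = 4.420e+08, i.e. 86.45 dB.
Required insertion loss = 90 − 86.45 = 3.55 dB.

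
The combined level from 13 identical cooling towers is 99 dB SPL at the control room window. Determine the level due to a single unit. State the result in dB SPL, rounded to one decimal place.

Dividing the total intensity by 13 lowers the level by 10·log₁₀ 13 = 11.139 dB: L₁ = 99 − 11.139.

87.9 dB SPL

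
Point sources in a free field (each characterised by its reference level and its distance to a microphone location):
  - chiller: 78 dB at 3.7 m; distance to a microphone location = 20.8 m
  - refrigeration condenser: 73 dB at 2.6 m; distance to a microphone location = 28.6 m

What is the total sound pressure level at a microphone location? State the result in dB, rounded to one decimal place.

63.3 dB

Propagate each source to the receiver with L = L_ref − 20·log₁₀(r/r_ref), then add intensities.
chiller: 78 − 20·log₁₀(20.8/3.7) = 78 − 15.00 = 63.00 dB.
refrigeration condenser: 73 − 20·log₁₀(28.6/2.6) = 73 − 20.83 = 52.17 dB.
Σ 10^(L/10) = 2.161e+06 → L_total = 10·log₁₀(2.161e+06) = 63.35 dB.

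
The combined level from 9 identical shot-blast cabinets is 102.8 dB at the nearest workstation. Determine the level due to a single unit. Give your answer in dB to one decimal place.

9 equal contributions raise the level by 10·log₁₀ 9 = 9.542 dB, so each unit alone gives 102.8 − 9.542.

93.3 dB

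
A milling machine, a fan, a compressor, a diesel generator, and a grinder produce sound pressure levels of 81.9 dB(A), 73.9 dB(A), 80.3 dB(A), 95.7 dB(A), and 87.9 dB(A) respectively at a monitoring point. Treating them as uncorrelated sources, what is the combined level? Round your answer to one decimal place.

Incoherent sources combine by intensity addition: L_total = 10·log₁₀(Σ 10^(L_i/10)).
Σ 10^(L/10) = 10^(81.9/10) + 10^(73.9/10) + 10^(80.3/10) + 10^(95.7/10) + 10^(87.9/10) = 4.619e+09.
L_total = 10·log₁₀(4.619e+09) = 96.65 dB(A).

96.6 dB(A)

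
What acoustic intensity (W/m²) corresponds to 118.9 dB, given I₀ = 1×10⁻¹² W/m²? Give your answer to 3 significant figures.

0.776 W/m²

I = I₀·10^(L/10) = 10⁻¹² × 10^(118.9/10) = 10^(-0.110).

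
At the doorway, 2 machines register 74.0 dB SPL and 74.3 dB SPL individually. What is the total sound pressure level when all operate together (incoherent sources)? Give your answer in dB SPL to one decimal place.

77.2 dB SPL

For uncorrelated sources the intensities add, so convert each level to linear form, sum, and take 10·log₁₀ of the total.
Σ 10^(L/10) = 10^(74.0/10) + 10^(74.3/10) = 5.203e+07.
L_total = 10·log₁₀(5.203e+07) = 77.16 dB SPL.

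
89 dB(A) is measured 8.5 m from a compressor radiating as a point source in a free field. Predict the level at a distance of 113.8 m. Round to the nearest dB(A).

For a point source, L₂ = L₁ − 20·log₁₀(r₂/r₁).
L₂ = 89 − 20·log₁₀(113.8/8.5) = 89 − 22.534 = 66.47 dB(A).

66 dB(A)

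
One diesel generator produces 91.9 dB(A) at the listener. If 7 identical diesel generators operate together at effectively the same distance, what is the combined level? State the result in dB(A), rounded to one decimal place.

100.4 dB(A)

N identical incoherent sources raise the level by 10·log₁₀ N.
L_total = 91.9 + 10·log₁₀(7) = 91.9 + 8.451 = 100.35 dB(A).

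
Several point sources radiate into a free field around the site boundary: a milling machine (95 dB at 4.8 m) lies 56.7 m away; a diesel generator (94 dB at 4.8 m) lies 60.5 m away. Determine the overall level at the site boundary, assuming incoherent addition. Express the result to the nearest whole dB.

76 dB

Propagate each source to the receiver with L = L_ref − 20·log₁₀(r/r_ref), then add intensities.
milling machine: 95 − 20·log₁₀(56.7/4.8) = 95 − 21.45 = 73.55 dB.
diesel generator: 94 − 20·log₁₀(60.5/4.8) = 94 − 22.01 = 71.99 dB.
Σ 10^(L/10) = 3.847e+07 → L_total = 10·log₁₀(3.847e+07) = 75.85 dB.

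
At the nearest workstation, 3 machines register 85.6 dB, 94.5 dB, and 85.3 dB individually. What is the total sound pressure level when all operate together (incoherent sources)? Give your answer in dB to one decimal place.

95.5 dB

For uncorrelated sources the intensities add, so convert each level to linear form, sum, and take 10·log₁₀ of the total.
Σ 10^(L/10) = 10^(85.6/10) + 10^(94.5/10) + 10^(85.3/10) = 3.520e+09.
L_total = 10·log₁₀(3.520e+09) = 95.47 dB.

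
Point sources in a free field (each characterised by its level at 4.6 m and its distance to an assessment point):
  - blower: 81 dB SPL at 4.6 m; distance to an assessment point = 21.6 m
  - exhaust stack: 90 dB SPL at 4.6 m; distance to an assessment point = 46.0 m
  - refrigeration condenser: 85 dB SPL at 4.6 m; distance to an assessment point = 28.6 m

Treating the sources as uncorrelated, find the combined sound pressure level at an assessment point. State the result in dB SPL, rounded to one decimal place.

First find each source's level at the receiver (point-source: −20·log₁₀(r/r_ref)), then combine on an intensity basis.
blower: 81 − 20·log₁₀(21.6/4.6) = 81 − 13.43 = 67.57 dB SPL.
exhaust stack: 90 − 20·log₁₀(46.0/4.6) = 90 − 20.00 = 70.00 dB SPL.
refrigeration condenser: 85 − 20·log₁₀(28.6/4.6) = 85 − 15.87 = 69.13 dB SPL.
Σ 10^(L/10) = 2.389e+07 → L_total = 10·log₁₀(2.389e+07) = 73.78 dB SPL.

73.8 dB SPL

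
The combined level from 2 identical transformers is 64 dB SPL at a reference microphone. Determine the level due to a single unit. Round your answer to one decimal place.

2 equal contributions raise the level by 10·log₁₀ 2 = 3.010 dB, so each unit alone gives 64 − 3.010.

61.0 dB SPL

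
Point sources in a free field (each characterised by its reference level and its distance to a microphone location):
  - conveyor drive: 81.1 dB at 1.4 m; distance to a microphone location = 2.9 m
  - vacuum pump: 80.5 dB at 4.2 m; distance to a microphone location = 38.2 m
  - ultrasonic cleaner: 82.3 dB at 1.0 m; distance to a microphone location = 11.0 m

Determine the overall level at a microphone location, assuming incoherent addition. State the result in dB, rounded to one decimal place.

Propagate each source to the receiver with L = L_ref − 20·log₁₀(r/r_ref), then add intensities.
conveyor drive: 81.1 − 20·log₁₀(2.9/1.4) = 81.1 − 6.33 = 74.77 dB.
vacuum pump: 80.5 − 20·log₁₀(38.2/4.2) = 80.5 − 19.18 = 61.32 dB.
ultrasonic cleaner: 82.3 − 20·log₁₀(11.0/1.0) = 82.3 − 20.83 = 61.47 dB.
Σ 10^(L/10) = 3.278e+07 → L_total = 10·log₁₀(3.278e+07) = 75.16 dB.

75.2 dB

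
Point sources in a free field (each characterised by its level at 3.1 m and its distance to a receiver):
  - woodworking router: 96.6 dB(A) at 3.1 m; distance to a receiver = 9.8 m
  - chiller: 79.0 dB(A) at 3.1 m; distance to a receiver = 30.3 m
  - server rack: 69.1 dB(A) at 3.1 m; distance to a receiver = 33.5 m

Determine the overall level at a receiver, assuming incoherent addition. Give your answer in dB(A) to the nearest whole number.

87 dB(A)

Propagate each source to the receiver with L = L_ref − 20·log₁₀(r/r_ref), then add intensities.
woodworking router: 96.6 − 20·log₁₀(9.8/3.1) = 96.6 − 10.00 = 86.60 dB(A).
chiller: 79.0 − 20·log₁₀(30.3/3.1) = 79.0 − 19.80 = 59.20 dB(A).
server rack: 69.1 − 20·log₁₀(33.5/3.1) = 69.1 − 20.67 = 48.43 dB(A).
Σ 10^(L/10) = 4.583e+08 → L_total = 10·log₁₀(4.583e+08) = 86.61 dB(A).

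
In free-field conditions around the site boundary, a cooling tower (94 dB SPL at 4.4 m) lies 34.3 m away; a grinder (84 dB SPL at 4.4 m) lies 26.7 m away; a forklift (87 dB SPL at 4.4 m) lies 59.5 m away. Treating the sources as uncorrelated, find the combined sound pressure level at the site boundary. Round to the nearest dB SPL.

Propagate each source to the receiver with L = L_ref − 20·log₁₀(r/r_ref), then add intensities.
cooling tower: 94 − 20·log₁₀(34.3/4.4) = 94 − 17.84 = 76.16 dB SPL.
grinder: 84 − 20·log₁₀(26.7/4.4) = 84 − 15.66 = 68.34 dB SPL.
forklift: 87 − 20·log₁₀(59.5/4.4) = 87 − 22.62 = 64.38 dB SPL.
Σ 10^(L/10) = 5.090e+07 → L_total = 10·log₁₀(5.090e+07) = 77.07 dB SPL.

77 dB SPL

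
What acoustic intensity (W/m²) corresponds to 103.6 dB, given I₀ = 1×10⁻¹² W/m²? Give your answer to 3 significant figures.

I/I₀ = 10^(103.6/10) = 2.291e+10, so I = 2.291e+10 × 10⁻¹² W/m².

0.0229 W/m²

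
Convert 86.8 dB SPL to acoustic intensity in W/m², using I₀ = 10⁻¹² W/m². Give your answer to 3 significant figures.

I = I₀·10^(L/10) = 10⁻¹² × 10^(86.8/10) = 10^(-3.320).

0.000479 W/m²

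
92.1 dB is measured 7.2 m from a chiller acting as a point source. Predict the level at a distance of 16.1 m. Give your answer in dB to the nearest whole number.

For a point source, L₂ = L₁ − 20·log₁₀(r₂/r₁).
L₂ = 92.1 − 20·log₁₀(16.1/7.2) = 92.1 − 6.990 = 85.11 dB.

85 dB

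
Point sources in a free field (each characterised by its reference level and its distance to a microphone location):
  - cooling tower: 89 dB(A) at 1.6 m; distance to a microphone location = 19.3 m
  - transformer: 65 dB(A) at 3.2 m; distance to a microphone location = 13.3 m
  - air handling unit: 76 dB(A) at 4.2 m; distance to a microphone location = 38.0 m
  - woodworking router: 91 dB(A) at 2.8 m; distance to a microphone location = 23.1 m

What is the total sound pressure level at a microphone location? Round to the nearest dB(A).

Propagate each source to the receiver with L = L_ref − 20·log₁₀(r/r_ref), then add intensities.
cooling tower: 89 − 20·log₁₀(19.3/1.6) = 89 − 21.63 = 67.37 dB(A).
transformer: 65 − 20·log₁₀(13.3/3.2) = 65 − 12.37 = 52.63 dB(A).
air handling unit: 76 − 20·log₁₀(38.0/4.2) = 76 − 19.13 = 56.87 dB(A).
woodworking router: 91 − 20·log₁₀(23.1/2.8) = 91 − 18.33 = 72.67 dB(A).
Σ 10^(L/10) = 2.463e+07 → L_total = 10·log₁₀(2.463e+07) = 73.91 dB(A).

74 dB(A)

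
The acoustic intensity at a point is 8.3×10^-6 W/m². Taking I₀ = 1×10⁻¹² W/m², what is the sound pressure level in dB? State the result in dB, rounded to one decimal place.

69.2 dB

Dividing by I₀ shifts the exponent by 12: I/I₀ = 8.3×10^6.
L = 10·(0.9191 + 6) = 69.19 dB.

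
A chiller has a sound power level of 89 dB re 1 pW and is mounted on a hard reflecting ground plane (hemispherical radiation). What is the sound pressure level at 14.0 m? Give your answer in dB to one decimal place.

Free-field hemispherical radiation: L_p = L_w − 10·log₁₀(2π·r²), r = 14.0 m.
2π·r² = 1232 m², 10·log₁₀ of that is 30.904 dB.
L_p = 89 − 30.904 = 58.10 dB.

58.1 dB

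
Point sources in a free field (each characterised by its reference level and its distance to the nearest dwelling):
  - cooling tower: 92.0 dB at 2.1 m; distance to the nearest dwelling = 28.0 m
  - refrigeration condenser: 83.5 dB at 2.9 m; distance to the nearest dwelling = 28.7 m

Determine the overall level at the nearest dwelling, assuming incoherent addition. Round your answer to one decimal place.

70.5 dB

Apply inverse-square spreading to bring every level to the receiver, then sum 10^(L/10).
cooling tower: 92.0 − 20·log₁₀(28.0/2.1) = 92.0 − 22.50 = 69.50 dB.
refrigeration condenser: 83.5 − 20·log₁₀(28.7/2.9) = 83.5 − 19.91 = 63.59 dB.
Σ 10^(L/10) = 1.120e+07 → L_total = 10·log₁₀(1.120e+07) = 70.49 dB.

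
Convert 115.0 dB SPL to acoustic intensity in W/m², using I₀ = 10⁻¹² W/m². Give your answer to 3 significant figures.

L = 10·log₁₀(I/I₀) ⇒ I = I₀·10^(L/10) = 10⁻¹² × 10^11.50.

0.316 W/m²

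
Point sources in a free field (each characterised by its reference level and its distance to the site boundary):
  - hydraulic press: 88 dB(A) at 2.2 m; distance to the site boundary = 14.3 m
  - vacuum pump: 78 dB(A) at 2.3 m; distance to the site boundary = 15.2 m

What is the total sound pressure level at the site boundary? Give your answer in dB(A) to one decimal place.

72.1 dB(A)

Apply inverse-square spreading to bring every level to the receiver, then sum 10^(L/10).
hydraulic press: 88 − 20·log₁₀(14.3/2.2) = 88 − 16.26 = 71.74 dB(A).
vacuum pump: 78 − 20·log₁₀(15.2/2.3) = 78 − 16.40 = 61.60 dB(A).
Σ 10^(L/10) = 1.638e+07 → L_total = 10·log₁₀(1.638e+07) = 72.14 dB(A).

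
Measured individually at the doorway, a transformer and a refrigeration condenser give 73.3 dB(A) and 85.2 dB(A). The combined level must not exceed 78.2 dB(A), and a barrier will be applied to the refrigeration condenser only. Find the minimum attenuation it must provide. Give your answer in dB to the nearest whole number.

Fixed contribution from the other source: Σ 10^(L/10) = 10^(73.3/10) = 2.138e+07 (73.30 dB(A)).
To meet 78.2 dB(A) overall, the treated refrigeration condenser may contribute at most 10^(78.2/10) − 2.138e+07 = 4.469e+07, i.e. 76.50 dB(A).
Required insertion loss = 85.2 − 76.50 = 8.70 dB.

9 dB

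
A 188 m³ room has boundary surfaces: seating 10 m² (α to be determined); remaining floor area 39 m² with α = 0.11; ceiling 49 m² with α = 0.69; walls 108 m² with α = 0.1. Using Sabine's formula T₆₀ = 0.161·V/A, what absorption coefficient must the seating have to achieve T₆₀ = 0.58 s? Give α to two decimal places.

A = 0.161·V/T₆₀ = 0.161·188/0.58 = 52.19 m² sabins.
Absorption from the other surfaces = 39·0.11 + 49·0.69 + 108·0.1 = 48.90 m², so the seating must supply 3.29 m² over 10 m².
α = 3.29/10 = 0.329.

0.33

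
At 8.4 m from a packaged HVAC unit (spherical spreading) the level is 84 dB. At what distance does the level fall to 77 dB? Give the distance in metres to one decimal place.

18.8 m

Point-source spreading drops the level by 20·log₁₀(r₂/r₁); inverting, r₂/r₁ = 10^(ΔL/20).
r₂ = 8.4·10^((84−77)/20) = 8.4·10^(7.0/20) = 18.81 m.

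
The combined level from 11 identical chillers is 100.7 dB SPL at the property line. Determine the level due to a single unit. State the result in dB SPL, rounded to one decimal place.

90.3 dB SPL

For N identical incoherent sources L_total = L₁ + 10·log₁₀ N, so L₁ = 100.7 − 10·log₁₀(11) = 100.7 − 10.414.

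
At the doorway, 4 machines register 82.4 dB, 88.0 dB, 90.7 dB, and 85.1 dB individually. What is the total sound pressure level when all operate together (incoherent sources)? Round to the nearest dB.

94 dB

For uncorrelated sources the intensities add, so convert each level to linear form, sum, and take 10·log₁₀ of the total.
Σ 10^(L/10) = 10^(82.4/10) + 10^(88.0/10) + 10^(90.7/10) + 10^(85.1/10) = 2.303e+09.
L_total = 10·log₁₀(2.303e+09) = 93.62 dB.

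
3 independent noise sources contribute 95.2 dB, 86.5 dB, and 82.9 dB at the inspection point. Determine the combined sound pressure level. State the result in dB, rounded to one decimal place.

For uncorrelated sources the intensities add, so convert each level to linear form, sum, and take 10·log₁₀ of the total.
Σ 10^(L/10) = 10^(95.2/10) + 10^(86.5/10) + 10^(82.9/10) = 3.953e+09.
L_total = 10·log₁₀(3.953e+09) = 95.97 dB.

96.0 dB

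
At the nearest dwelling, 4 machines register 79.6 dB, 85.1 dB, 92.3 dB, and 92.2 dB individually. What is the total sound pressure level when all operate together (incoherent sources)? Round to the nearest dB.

96 dB

Incoherent sources combine by intensity addition: L_total = 10·log₁₀(Σ 10^(L_i/10)).
Σ 10^(L/10) = 10^(79.6/10) + 10^(85.1/10) + 10^(92.3/10) + 10^(92.2/10) = 3.773e+09.
L_total = 10·log₁₀(3.773e+09) = 95.77 dB.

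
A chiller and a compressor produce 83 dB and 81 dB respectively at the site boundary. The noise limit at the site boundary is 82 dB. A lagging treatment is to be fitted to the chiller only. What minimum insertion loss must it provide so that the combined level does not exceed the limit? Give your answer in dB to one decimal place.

7.9 dB

The untreated sources together contribute 10^(81/10) = 1.259e+08, i.e. 81.00 dB.
To meet 82 dB overall, the treated chiller may contribute at most 10^(82/10) − 1.259e+08 = 3.260e+07, i.e. 75.13 dB.
Required insertion loss = 83 − 75.13 = 7.87 dB.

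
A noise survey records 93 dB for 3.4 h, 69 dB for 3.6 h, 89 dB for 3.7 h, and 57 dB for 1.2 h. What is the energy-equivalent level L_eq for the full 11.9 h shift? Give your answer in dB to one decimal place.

The energy average is taken in the linear domain: L_eq = 10·log₁₀[(Σ tᵢ·10^(Lᵢ/10))/T], T = 11.9 h.
Σ tᵢ·10^(Lᵢ/10) = 3.4·10^(93/10) + 3.6·10^(69/10) + 3.7·10^(89/10) + 1.2·10^(57/10) = 9.752e+09.
L_eq = 10·log₁₀(9.752e+09/11.9) = 89.14 dB.

89.1 dB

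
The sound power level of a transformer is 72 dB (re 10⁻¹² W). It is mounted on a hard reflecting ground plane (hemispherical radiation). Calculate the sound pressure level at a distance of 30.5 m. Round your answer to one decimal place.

34.3 dB

Free-field hemispherical radiation: L_p = L_w − 10·log₁₀(2π·r²), r = 30.5 m.
2π·r² = 5845 m², 10·log₁₀ of that is 37.668 dB.
L_p = 72 − 37.668 = 34.33 dB.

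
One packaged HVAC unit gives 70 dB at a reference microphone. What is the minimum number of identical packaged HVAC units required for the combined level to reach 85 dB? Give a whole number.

N identical sources give L₁ + 10·log₁₀ N, so require 10·log₁₀ N ≥ 85 − 70 = 15.0 dB.
N ≥ 10^(15.0/10) = 31.623, so N = 32.

32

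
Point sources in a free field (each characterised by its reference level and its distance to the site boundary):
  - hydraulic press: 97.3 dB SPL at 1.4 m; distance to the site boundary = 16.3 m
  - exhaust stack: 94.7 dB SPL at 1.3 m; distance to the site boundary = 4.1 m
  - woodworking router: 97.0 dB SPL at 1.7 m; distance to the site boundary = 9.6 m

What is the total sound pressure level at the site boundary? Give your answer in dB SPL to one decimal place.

86.9 dB SPL

Propagate each source to the receiver with L = L_ref − 20·log₁₀(r/r_ref), then add intensities.
hydraulic press: 97.3 − 20·log₁₀(16.3/1.4) = 97.3 − 21.32 = 75.98 dB SPL.
exhaust stack: 94.7 − 20·log₁₀(4.1/1.3) = 94.7 − 9.98 = 84.72 dB SPL.
woodworking router: 97.0 − 20·log₁₀(9.6/1.7) = 97.0 − 15.04 = 81.96 dB SPL.
Σ 10^(L/10) = 4.935e+08 → L_total = 10·log₁₀(4.935e+08) = 86.93 dB SPL.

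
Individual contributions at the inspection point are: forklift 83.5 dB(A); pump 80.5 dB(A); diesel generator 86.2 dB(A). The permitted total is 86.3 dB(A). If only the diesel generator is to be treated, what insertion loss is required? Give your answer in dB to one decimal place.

6.6 dB

Everything except the diesel generator sums to 10^(83.5/10) + 10^(80.5/10) = 3.361e+08 in linear terms, 85.26 dB(A).
The limit corresponds to 10^(86.3/10) = 4.266e+08; subtracting the fixed part leaves 9.051e+07 for the diesel generator, i.e. 79.57 dB(A).
Required insertion loss = 86.2 − 79.57 = 6.63 dB.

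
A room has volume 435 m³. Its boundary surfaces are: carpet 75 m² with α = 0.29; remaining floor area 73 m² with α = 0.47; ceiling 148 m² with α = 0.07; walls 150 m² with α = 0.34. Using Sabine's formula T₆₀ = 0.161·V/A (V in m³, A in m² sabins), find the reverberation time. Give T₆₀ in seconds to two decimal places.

0.60 s

Total absorption A = 75·0.29 + 73·0.47 + 148·0.07 + 150·0.34 = 117.42 m² sabins.
T₆₀ = 0.161·V/A = 0.161·435/117.42 = 0.596 s.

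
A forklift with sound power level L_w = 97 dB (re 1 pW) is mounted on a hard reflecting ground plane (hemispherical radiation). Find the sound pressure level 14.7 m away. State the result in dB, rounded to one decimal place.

Free-field hemispherical radiation: L_p = L_w − 10·log₁₀(2π·r²), r = 14.7 m.
2π·r² = 1358 m², 10·log₁₀ of that is 31.328 dB.
L_p = 97 − 31.328 = 65.67 dB.

65.7 dB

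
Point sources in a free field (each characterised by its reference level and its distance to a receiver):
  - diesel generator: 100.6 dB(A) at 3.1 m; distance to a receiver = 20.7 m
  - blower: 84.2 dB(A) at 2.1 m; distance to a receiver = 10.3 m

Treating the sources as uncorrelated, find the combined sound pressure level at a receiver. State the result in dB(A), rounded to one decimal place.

84.3 dB(A)

Apply inverse-square spreading to bring every level to the receiver, then sum 10^(L/10).
diesel generator: 100.6 − 20·log₁₀(20.7/3.1) = 100.6 − 16.49 = 84.11 dB(A).
blower: 84.2 − 20·log₁₀(10.3/2.1) = 84.2 − 13.81 = 70.39 dB(A).
Σ 10^(L/10) = 2.684e+08 → L_total = 10·log₁₀(2.684e+08) = 84.29 dB(A).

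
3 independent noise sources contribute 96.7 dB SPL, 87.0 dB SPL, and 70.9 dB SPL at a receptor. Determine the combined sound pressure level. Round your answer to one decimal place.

Incoherent sources combine by intensity addition: L_total = 10·log₁₀(Σ 10^(L_i/10)).
Σ 10^(L/10) = 10^(96.7/10) + 10^(87.0/10) + 10^(70.9/10) = 5.191e+09.
L_total = 10·log₁₀(5.191e+09) = 97.15 dB SPL.

97.2 dB SPL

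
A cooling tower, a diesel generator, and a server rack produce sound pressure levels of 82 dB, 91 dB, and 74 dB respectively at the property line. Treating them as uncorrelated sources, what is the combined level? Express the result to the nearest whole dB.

For uncorrelated sources the intensities add, so convert each level to linear form, sum, and take 10·log₁₀ of the total.
Σ 10^(L/10) = 10^(82/10) + 10^(91/10) + 10^(74/10) = 1.443e+09.
L_total = 10·log₁₀(1.443e+09) = 91.59 dB.

92 dB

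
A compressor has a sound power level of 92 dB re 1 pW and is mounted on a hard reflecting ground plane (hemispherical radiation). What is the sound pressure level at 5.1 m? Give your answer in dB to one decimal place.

69.9 dB

The power spreads over a hemisphere of area 2π·r², so L_p = L_w − 10·log₁₀(2π·r²).
2π·r² = 163.4 m², 10·log₁₀ of that is 22.133 dB.
L_p = 92 − 22.133 = 69.87 dB.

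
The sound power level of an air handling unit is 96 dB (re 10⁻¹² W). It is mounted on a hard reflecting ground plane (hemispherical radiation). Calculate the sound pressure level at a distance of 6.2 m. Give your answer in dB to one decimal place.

L_p = L_w − 10·log₁₀(2π·r²) with r = 6.2 m.
2π·r² = 241.5 m², 10·log₁₀ of that is 23.830 dB.
L_p = 96 − 23.830 = 72.17 dB.

72.2 dB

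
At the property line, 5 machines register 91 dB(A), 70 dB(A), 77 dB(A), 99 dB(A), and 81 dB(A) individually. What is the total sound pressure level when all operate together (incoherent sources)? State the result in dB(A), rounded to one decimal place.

Incoherent sources combine by intensity addition: L_total = 10·log₁₀(Σ 10^(L_i/10)).
Σ 10^(L/10) = 10^(91/10) + 10^(70/10) + 10^(77/10) + 10^(99/10) + 10^(81/10) = 9.388e+09.
L_total = 10·log₁₀(9.388e+09) = 99.73 dB(A).

99.7 dB(A)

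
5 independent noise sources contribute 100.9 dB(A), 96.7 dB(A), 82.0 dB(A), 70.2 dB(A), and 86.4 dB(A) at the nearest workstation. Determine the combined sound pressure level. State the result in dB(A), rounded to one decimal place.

For uncorrelated sources the intensities add, so convert each level to linear form, sum, and take 10·log₁₀ of the total.
Σ 10^(L/10) = 10^(100.9/10) + 10^(96.7/10) + 10^(82.0/10) + 10^(70.2/10) + 10^(86.4/10) = 1.759e+10.
L_total = 10·log₁₀(1.759e+10) = 102.45 dB(A).

102.5 dB(A)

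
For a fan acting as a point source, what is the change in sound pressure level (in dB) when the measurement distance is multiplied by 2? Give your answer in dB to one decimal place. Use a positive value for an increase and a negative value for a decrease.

With spherical spreading the level changes by −20·log₁₀(r₂/r₁).
ΔL = −20·log₁₀(2) = -6.02 dB.

-6.0 dB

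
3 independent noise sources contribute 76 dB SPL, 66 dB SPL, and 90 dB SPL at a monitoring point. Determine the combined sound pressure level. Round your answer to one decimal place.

For uncorrelated sources the intensities add, so convert each level to linear form, sum, and take 10·log₁₀ of the total.
Σ 10^(L/10) = 10^(76/10) + 10^(66/10) + 10^(90/10) = 1.044e+09.
L_total = 10·log₁₀(1.044e+09) = 90.19 dB SPL.

90.2 dB SPL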